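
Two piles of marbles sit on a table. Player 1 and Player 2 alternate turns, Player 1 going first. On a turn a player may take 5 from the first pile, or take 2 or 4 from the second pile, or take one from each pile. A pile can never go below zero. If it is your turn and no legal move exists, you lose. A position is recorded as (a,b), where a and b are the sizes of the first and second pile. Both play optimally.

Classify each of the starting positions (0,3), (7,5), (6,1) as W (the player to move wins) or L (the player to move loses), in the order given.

(0,3): W, (7,5): W, (6,1): L

Work bottom-up. With no move the player to move loses. Otherwise the position is W if at least one move leads to an L position for the opponent, and L if every move leads to a W.
No move ever increases a pile, so every position that can arise here has a ≤ 7 and b ≤ 5; it is enough to label the cells with 0 ≤ a ≤ 7 and 0 ≤ b ≤ 5.
Every move lowers a or b (never raises either), so fill the grid row by row in increasing a, and left to right within a row: each cell's successors are then already labelled.
      b=0  b=1  b=2  b=3  b=4  b=5
a=0:    L    L    W    W    W    W
a=1:    L    W    W    L    W    W
a=2:    L    W    W    L    W    W
a=3:    L    W    W    L    W    W
a=4:    L    W    W    L    W    W
a=5:    W    W    L    L    W    W
a=6:    W    L    L    W    W    W
a=7:    W    L    W    W    L    W
Cells with no legal move (terminal, hence L): (0,0), (0,1), (1,0), (2,0), (3,0), (4,0).
The remaining L cells, each justified by listing all of its moves:
(1,3): only reaches (1,1)(W), (0,2)(W), all W → L
(2,3): only reaches (2,1)(W), (1,2)(W), all W → L
(3,3): only reaches (3,1)(W), (2,2)(W), all W → L
(4,3): only reaches (4,1)(W), (3,2)(W), all W → L
(5,2): only reaches (0,2)(W), (5,0)(W), (4,1)(W), all W → L
(5,3): only reaches (0,3)(W), (5,1)(W), (4,2)(W), all W → L
(6,1): only reaches (1,1)(W), (5,0)(W), all W → L
(6,2): only reaches (1,2)(W), (6,0)(W), (5,1)(W), all W → L
(7,1): only reaches (2,1)(W), (6,0)(W), all W → L
(7,4): only reaches (2,4)(W), (7,2)(W), (7,0)(W), (6,3)(W), all W → L
Every other cell has at least one move into one of the L cells above, so it is W.
(0,3): the move to (0,1) reaches an L cell, so W
(7,5): the move to (7,1) reaches an L cell, so W
(6,1): one of the L cells justified above, so L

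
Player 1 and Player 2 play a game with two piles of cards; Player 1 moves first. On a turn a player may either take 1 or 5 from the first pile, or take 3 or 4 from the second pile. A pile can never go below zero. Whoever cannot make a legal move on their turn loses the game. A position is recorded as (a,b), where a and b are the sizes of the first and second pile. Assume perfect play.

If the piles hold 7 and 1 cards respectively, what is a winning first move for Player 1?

Compute win/loss labels from the base case upward. A position with no move is L. Any other position is W if it can reach an L in one move, else L.
No move ever increases a pile, so every position that can arise here has a ≤ 7 and b ≤ 1; it is enough to label the cells with 0 ≤ a ≤ 7 and 0 ≤ b ≤ 1.
Every move lowers a or b (never raises either), so fill the grid row by row in increasing a, and left to right within a row: each cell's successors are then already labelled.
      b=0  b=1
a=0:    L    L
a=1:    W    W
a=2:    L    L
a=3:    W    W
a=4:    L    L
a=5:    W    W
a=6:    L    L
a=7:    W    W
Cells with no legal move (terminal, hence L): (0,0), (0,1).
The remaining L cells, each justified by listing all of its moves:
(2,0): L (sole option (1,0)(W) is W)
(2,1): L (sole option (1,1)(W) is W)
(4,0): L (sole option (3,0)(W) is W)
(4,1): L (sole option (3,1)(W) is W)
(6,0): L (options (5,0)(W), (1,0)(W) are all W)
(6,1): L (options (5,1)(W), (1,1)(W) are all W)
Every other cell has at least one move into one of the L cells above, so it is W.
From (7,1), the L positions reachable in one move are: (6,1), (2,1). Any move reaching one of these is winning.

Move to (6,1).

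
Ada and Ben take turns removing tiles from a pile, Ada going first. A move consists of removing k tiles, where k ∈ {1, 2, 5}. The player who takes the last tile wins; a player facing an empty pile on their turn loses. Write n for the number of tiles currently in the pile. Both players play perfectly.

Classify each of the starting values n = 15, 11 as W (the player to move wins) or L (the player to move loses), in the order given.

15: L, 11: W

Compute win/loss labels from the base case upward. A position with no move is L. Any other position is W if it can reach an L in one move, else L.
n=0: no move → L
n=1: reaches L-position 0 → W
n=2: reaches L-position 0 → W
n=3: only reaches 2(W), 1(W), all W → L
n=4: reaches L-position 3 → W
n=5: reaches L-position 3 → W
n=6: only reaches 5(W), 4(W), 1(W), all W → L
n=7: reaches L-position 6 → W
n=8: reaches L-position 6 → W
n=9: only reaches 8(W), 7(W), 4(W), all W → L
n=10: reaches L-position 9 → W
n=11: reaches L-position 9 → W
n=12: only reaches 11(W), 10(W), 7(W), all W → L
n=13: reaches L-position 12 → W
n=14: reaches L-position 12 → W
n=15: only reaches 14(W), 13(W), 10(W), all W → L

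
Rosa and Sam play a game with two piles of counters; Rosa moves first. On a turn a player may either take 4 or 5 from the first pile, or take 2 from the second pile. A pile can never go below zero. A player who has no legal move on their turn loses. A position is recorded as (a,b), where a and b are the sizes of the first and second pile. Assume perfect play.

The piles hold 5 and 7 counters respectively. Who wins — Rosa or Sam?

Sam wins.

Positions with no move are L. A position that does have a move is losing for the player to move precisely when every available move leads to a winning position for the opponent. Fill in the labels:
No move ever increases a pile, so every position that can arise here has a ≤ 5 and b ≤ 7; it is enough to label the cells with 0 ≤ a ≤ 5 and 0 ≤ b ≤ 7.
Every move lowers a or b (never raises either), so fill the grid row by row in increasing a, and left to right within a row: each cell's successors are then already labelled.
      b=0  b=1  b=2  b=3  b=4  b=5  b=6  b=7
a=0:    L    L    W    W    L    L    W    W
a=1:    L    L    W    W    L    L    W    W
a=2:    L    L    W    W    L    L    W    W
a=3:    L    L    W    W    L    L    W    W
a=4:    W    W    L    L    W    W    L    L
a=5:    W    W    L    L    W    W    L    L
Cells with no legal move (terminal, hence L): (0,0), (0,1), (1,0), (1,1), (2,0), (2,1), (3,0), (3,1).
The remaining L cells, each justified by listing all of its moves:
(0,4): the only move is to (0,2)(W), a W ⇒ L
(0,5): the only move is to (0,3)(W), a W ⇒ L
(1,4): the only move is to (1,2)(W), a W ⇒ L
(1,5): the only move is to (1,3)(W), a W ⇒ L
(2,4): the only move is to (2,2)(W), a W ⇒ L
(2,5): the only move is to (2,3)(W), a W ⇒ L
(3,4): the only move is to (3,2)(W), a W ⇒ L
(3,5): the only move is to (3,3)(W), a W ⇒ L
(4,2): moves to (0,2)(W), (4,0)(W); every one is W ⇒ L
(4,3): moves to (0,3)(W), (4,1)(W); every one is W ⇒ L
(4,6): moves to (0,6)(W), (4,4)(W); every one is W ⇒ L
(4,7): moves to (0,7)(W), (4,5)(W); every one is W ⇒ L
(5,2): moves to (1,2)(W), (0,2)(W), (5,0)(W); every one is W ⇒ L
(5,3): moves to (1,3)(W), (0,3)(W), (5,1)(W); every one is W ⇒ L
(5,6): moves to (1,6)(W), (0,6)(W), (5,4)(W); every one is W ⇒ L
(5,7): moves to (1,7)(W), (0,7)(W), (5,5)(W); every one is W ⇒ L
Every other cell has at least one move into one of the L cells above, so it is W.
Every move from (5,7) reaches a W position, so the mover loses.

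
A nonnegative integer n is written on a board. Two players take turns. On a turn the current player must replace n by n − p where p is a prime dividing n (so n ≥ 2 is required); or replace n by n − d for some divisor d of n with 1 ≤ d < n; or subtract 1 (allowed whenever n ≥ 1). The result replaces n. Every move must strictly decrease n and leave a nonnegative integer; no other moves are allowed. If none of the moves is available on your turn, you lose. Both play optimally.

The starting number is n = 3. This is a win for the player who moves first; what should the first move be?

Build the W/L table. Terminal = L. A non-terminal position is W if it has a move to some L; otherwise it is L.
n=0: no move → L
n=1: →0(L), so W
n=2: →0(L), so W
n=3: →0(L), so W
From 3, the L positions reachable in one move are: 0.

Move to 0.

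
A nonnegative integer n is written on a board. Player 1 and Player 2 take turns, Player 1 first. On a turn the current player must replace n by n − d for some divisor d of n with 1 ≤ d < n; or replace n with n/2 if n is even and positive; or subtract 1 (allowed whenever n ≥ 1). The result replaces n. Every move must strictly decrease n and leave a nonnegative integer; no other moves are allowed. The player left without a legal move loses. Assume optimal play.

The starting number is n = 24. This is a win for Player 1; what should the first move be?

Move to 21.

Compute win/loss labels from the base case upward. A position with no move is L. Any other position is W if it can reach an L in one move, else L.
n=0: no move → L
n=1: W (go to 0, an L position)
n=2: L (sole option 1(W) is W)
n=3: W (go to 2, an L position)
n=4: W (go to 2, an L position)
n=5: L (sole option 4(W) is W)
n=6: W (go to 5, an L position)
n=7: L (sole option 6(W) is W)
n=8: W (go to 7, an L position)
n=9: L (options 6(W), 8(W) are all W)
n=10: W (go to 5, an L position)
n=11: L (sole option 10(W) is W)
n=12: W (go to 9, an L position)
n=13: L (sole option 12(W) is W)
n=14: W (go to 7, an L position)
n=15: L (options 10(W), 12(W), 14(W) are all W)
n=16: W (go to 15, an L position)
n=17: L (sole option 16(W) is W)
n=18: W (go to 9, an L position)
n=19: L (sole option 18(W) is W)
n=20: W (go to 15, an L position)
n=21: L (options 14(W), 18(W), 20(W) are all W)
n=22: W (go to 11, an L position)
n=23: L (sole option 22(W) is W)
n=24: W (go to 21, an L position)
From 24, the L positions reachable in one move are: 21, 23. Any move reaching one of these is winning.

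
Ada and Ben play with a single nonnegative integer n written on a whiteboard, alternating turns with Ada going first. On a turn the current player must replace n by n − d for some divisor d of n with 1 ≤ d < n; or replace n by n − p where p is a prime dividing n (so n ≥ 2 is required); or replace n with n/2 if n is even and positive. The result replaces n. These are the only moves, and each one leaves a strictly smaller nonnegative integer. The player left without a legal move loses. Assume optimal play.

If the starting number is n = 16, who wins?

Use the standard recursion: the mover loses at a terminal position; elsewhere, the mover wins exactly when some move hands the opponent an L position.
n=0: no move → L
n=1: no move → L
n=2: →0(L), so W
n=3: →0(L), so W
n=4: →2(W), 3(W) — all W, so L
n=5: →0(L), so W
n=6: →4(L), so W
n=7: →0(L), so W
n=8: →4(L), so W
n=9: →6(W), 8(W) — all W, so L
n=10: →9(L), so W
n=11: →0(L), so W
n=12: →9(L), so W
n=13: →0(L), so W
n=14: →7(W), 12(W), 13(W) — all W, so L
n=15: →14(L), so W
n=16: →14(L), so W
The starting position 16 is W: Ada should move to 14, handing over an L position.

Ada wins.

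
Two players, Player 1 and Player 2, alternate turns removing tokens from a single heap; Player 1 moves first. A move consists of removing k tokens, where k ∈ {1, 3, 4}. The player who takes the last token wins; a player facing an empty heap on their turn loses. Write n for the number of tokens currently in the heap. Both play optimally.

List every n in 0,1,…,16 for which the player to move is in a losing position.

Label each position W (a win for the player to move) or L (a loss). A position with no legal move is L; any other position is W exactly when some move reaches an L, and L when every move reaches a W.
n=0: no move → L
n=1: W (go to 0, an L position)
n=2: L (sole option 1(W) is W)
n=3: W (go to 2, an L position)
n=4: W (go to 0, an L position)
n=5: W (go to 2, an L position)
n=6: W (go to 2, an L position)
n=7: L (options 6(W), 4(W), 3(W) are all W)
n=8: W (go to 7, an L position)
n=9: L (options 8(W), 6(W), 5(W) are all W)
n=10: W (go to 9, an L position)
n=11: W (go to 7, an L position)
n=12: W (go to 9, an L position)
n=13: W (go to 9, an L position)
n=14: L (options 13(W), 11(W), 10(W) are all W)
n=15: W (go to 14, an L position)
n=16: L (options 15(W), 13(W), 12(W) are all W)
Reading off the rows marked L gives the requested list; there are 6 such values of n.

0, 2, 7, 9, 14, 16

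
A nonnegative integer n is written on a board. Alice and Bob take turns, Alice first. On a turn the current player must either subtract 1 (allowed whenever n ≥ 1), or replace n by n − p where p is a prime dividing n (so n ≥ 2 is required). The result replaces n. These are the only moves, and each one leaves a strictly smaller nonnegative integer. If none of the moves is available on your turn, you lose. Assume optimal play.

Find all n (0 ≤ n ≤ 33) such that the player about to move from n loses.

Build the W/L table. Terminal = L. A non-terminal position is W if it has a move to some L; otherwise it is L.
n=0: no move → L
n=1: W (go to 0, an L position)
n=2: W (go to 0, an L position)
n=3: W (go to 0, an L position)
n=4: L (options 2(W), 3(W) are all W)
n=5: W (go to 0, an L position)
n=6: W (go to 4, an L position)
n=7: W (go to 0, an L position)
n=8: L (options 6(W), 7(W) are all W)
n=9: W (go to 8, an L position)
n=10: W (go to 8, an L position)
n=11: W (go to 0, an L position)
n=12: L (options 9(W), 10(W), 11(W) are all W)
n=13: W (go to 0, an L position)
n=14: W (go to 12, an L position)
n=15: W (go to 12, an L position)
n=16: L (options 14(W), 15(W) are all W)
n=17: W (go to 0, an L position)
n=18: W (go to 16, an L position)
n=19: W (go to 0, an L position)
n=20: L (options 15(W), 18(W), 19(W) are all W)
n=21: W (go to 20, an L position)
n=22: W (go to 20, an L position)
n=23: W (go to 0, an L position)
n=24: L (options 21(W), 22(W), 23(W) are all W)
n=25: W (go to 20, an L position)
n=26: W (go to 24, an L position)
n=27: W (go to 24, an L position)
n=28: L (options 21(W), 26(W), 27(W) are all W)
n=29: W (go to 0, an L position)
n=30: W (go to 28, an L position)
n=31: W (go to 0, an L position)
n=32: L (options 30(W), 31(W) are all W)
n=33: W (go to 32, an L position)
Reading off the rows marked L gives the requested list; there are 9 such values of n.

0, 4, 8, 12, 16, 20, 24, 28, 32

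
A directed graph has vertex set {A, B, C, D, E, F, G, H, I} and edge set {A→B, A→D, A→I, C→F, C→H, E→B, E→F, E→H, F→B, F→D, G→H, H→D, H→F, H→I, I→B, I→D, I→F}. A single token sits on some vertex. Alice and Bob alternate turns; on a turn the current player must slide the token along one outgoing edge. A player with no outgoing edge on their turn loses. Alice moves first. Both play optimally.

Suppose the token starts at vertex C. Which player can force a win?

Bob wins.

Build the W/L table. Terminal = L. A non-terminal position is W if it has a move to some L; otherwise it is L.
Every edge goes from a vertex to one that appears earlier in the order B, D, F, I, H, C, A, G, E, so processing vertices in that order labels each vertex after all of its successors.
B: no outgoing edge → L
D: no outgoing edge → L
F: →D(L), so W
I: →D(L), so W
H: →D(L), so W
C: →H(W), F(W) — all W, so L
A: →D(L), so W
G: →H(W) only, which is W, so L
E: →B(L), so W
Every move from C reaches a W position, so the mover loses.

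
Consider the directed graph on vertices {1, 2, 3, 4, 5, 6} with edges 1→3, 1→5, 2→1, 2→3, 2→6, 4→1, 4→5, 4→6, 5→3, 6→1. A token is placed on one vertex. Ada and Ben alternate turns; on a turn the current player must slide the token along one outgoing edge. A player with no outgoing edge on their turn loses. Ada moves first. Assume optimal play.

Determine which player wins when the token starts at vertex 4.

Label each position W (a win for the player to move) or L (a loss). A position with no legal move is L; any other position is W exactly when some move reaches an L, and L when every move reaches a W.
Every edge goes from a vertex to one that appears earlier in the order 3, 5, 1, 6, 4, 2, so processing vertices in that order labels each vertex after all of its successors.
3: no outgoing edge → L
5: →3(L), so W
1: →3(L), so W
6: →1(W) only, which is W, so L
4: →6(L), so W
2: →6(L), so W
The starting position 4 is W: Ada should move to 6, handing over an L position.

Ada wins.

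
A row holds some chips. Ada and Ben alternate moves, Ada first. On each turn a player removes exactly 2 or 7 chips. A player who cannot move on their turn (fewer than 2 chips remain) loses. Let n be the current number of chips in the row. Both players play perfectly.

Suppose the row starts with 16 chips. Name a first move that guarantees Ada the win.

Remove 2, leaving 14.

Classify positions by backward induction: terminal positions (no move available) are L. From any other position, the mover wins iff some move reaches an L.
n=0: no move → L
n=1: no move → L
n=2: can move to 0, which is L ⇒ W
n=3: can move to 1, which is L ⇒ W
n=4: the only move is to 2(W), a W ⇒ L
n=5: the only move is to 3(W), a W ⇒ L
n=6: can move to 4, which is L ⇒ W
n=7: can move to 5, which is L ⇒ W
n=8: can move to 1, which is L ⇒ W
n=9: moves to 7(W), 2(W); every one is W ⇒ L
n=10: moves to 8(W), 3(W); every one is W ⇒ L
n=11: can move to 9, which is L ⇒ W
n=12: can move to 10, which is L ⇒ W
n=13: moves to 11(W), 6(W); every one is W ⇒ L
n=14: moves to 12(W), 7(W); every one is W ⇒ L
n=15: can move to 13, which is L ⇒ W
n=16: can move to 14, which is L ⇒ W
From 16, the L positions reachable in one move are: 14, 9. Any move reaching one of these is winning.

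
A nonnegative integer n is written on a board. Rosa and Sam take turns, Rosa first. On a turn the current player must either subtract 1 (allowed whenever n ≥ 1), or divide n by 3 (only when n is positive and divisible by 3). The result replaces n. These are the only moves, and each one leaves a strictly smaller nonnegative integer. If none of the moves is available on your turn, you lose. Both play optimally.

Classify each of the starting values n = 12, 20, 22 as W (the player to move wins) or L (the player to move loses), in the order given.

Positions with no move are L. A position that does have a move is losing for the player to move precisely when every available move leads to a winning position for the opponent. Fill in the labels:
n=0: no move → L
n=1: reaches L-position 0 → W
n=2: only reaches 1(W), which is W → L
n=3: reaches L-position 2 → W
n=4: only reaches 3(W), which is W → L
n=5: reaches L-position 4 → W
n=6: reaches L-position 2 → W
n=7: only reaches 6(W), which is W → L
n=8: reaches L-position 7 → W
n=9: only reaches 3(W), 8(W), all W → L
n=10: reaches L-position 9 → W
n=11: only reaches 10(W), which is W → L
n=12: reaches L-position 4 → W
n=13: only reaches 12(W), which is W → L
n=14: reaches L-position 13 → W
n=15: only reaches 5(W), 14(W), all W → L
n=16: reaches L-position 15 → W
n=17: only reaches 16(W), which is W → L
n=18: reaches L-position 17 → W
n=19: only reaches 18(W), which is W → L
n=20: reaches L-position 19 → W
n=21: reaches L-position 7 → W
n=22: only reaches 21(W), which is W → L

12: W, 20: W, 22: L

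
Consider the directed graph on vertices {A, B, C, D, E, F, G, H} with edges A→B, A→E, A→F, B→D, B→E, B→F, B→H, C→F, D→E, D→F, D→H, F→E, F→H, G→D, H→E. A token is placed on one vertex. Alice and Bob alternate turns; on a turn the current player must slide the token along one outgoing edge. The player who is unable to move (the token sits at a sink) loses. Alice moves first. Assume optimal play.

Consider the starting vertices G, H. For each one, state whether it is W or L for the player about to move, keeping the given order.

Compute win/loss labels from the base case upward. A position with no move is L. Any other position is W if it can reach an L in one move, else L.
Every edge goes from a vertex to one that appears earlier in the order E, H, F, D, C, B, A, G, so processing vertices in that order labels each vertex after all of its successors.
E: no outgoing edge → L
H: can move to E, which is L ⇒ W
F: can move to E, which is L ⇒ W
D: can move to E, which is L ⇒ W
C: the only move is to F(W), a W ⇒ L
B: can move to E, which is L ⇒ W
A: can move to E, which is L ⇒ W
G: the only move is to D(W), a W ⇒ L

G: L, H: W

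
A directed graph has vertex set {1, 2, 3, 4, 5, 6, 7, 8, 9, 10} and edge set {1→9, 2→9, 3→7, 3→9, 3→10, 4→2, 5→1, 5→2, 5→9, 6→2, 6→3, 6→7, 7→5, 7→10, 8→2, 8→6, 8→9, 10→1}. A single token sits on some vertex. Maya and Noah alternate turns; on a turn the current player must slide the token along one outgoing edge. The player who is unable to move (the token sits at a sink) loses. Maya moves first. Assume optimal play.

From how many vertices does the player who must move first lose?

Label each position W (a win for the player to move) or L (a loss). A position with no legal move is L; any other position is W exactly when some move reaches an L, and L when every move reaches a W.
Every edge goes from a vertex to one that appears earlier in the order 9, 2, 1, 5, 10, 4, 7, 3, 6, 8, so processing vertices in that order labels each vertex after all of its successors.
9: no outgoing edge → L
2: can move to 9, which is L ⇒ W
1: can move to 9, which is L ⇒ W
5: can move to 9, which is L ⇒ W
10: the only move is to 1(W), a W ⇒ L
4: the only move is to 2(W), a W ⇒ L
7: can move to 10, which is L ⇒ W
3: can move to 10, which is L ⇒ W
6: moves to 3(W), 7(W), 2(W); every one is W ⇒ L
8: can move to 6, which is L ⇒ W
The L vertices are 4, 6, 9, 10; that is 4 in all.

4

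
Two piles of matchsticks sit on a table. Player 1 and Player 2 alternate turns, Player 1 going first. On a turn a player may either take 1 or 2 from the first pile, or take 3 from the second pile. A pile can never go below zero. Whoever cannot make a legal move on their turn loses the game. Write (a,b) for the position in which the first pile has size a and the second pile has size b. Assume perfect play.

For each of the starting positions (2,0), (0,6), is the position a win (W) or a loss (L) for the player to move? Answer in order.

Work bottom-up. With no move the player to move loses. Otherwise the position is W if at least one move leads to an L position for the opponent, and L if every move leads to a W.
No move ever increases a pile, so every position that can arise here has a ≤ 2 and b ≤ 6; it is enough to label the cells with 0 ≤ a ≤ 2 and 0 ≤ b ≤ 6.
Every move lowers a or b (never raises either), so fill the grid row by row in increasing a, and left to right within a row: each cell's successors are then already labelled.
      b=0  b=1  b=2  b=3  b=4  b=5  b=6
a=0:    L    L    L    W    W    W    L
a=1:    W    W    W    L    L    L    W
a=2:    W    W    W    W    W    W    W
Cells with no legal move (terminal, hence L): (0,0), (0,1), (0,2).
The remaining L cells, each justified by listing all of its moves:
(0,6): the only move is to (0,3)(W), a W ⇒ L
(1,3): moves to (0,3)(W), (1,0)(W); every one is W ⇒ L
(1,4): moves to (0,4)(W), (1,1)(W); every one is W ⇒ L
(1,5): moves to (0,5)(W), (1,2)(W); every one is W ⇒ L
Every other cell has at least one move into one of the L cells above, so it is W.
(2,0): the move to (0,0) reaches an L cell, so W
(0,6): one of the L cells justified above, so L

(2,0): W, (0,6): L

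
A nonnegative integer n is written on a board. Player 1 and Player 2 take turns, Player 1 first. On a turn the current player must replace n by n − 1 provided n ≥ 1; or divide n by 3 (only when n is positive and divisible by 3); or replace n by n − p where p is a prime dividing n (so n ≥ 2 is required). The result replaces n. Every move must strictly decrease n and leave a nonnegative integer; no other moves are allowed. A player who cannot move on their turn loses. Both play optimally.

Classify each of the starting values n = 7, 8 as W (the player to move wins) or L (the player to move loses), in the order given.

7: W, 8: L

Classify positions by backward induction: terminal positions (no move available) are L. From any other position, the mover wins iff some move reaches an L.
n=0: no move → L
n=1: W (go to 0, an L position)
n=2: W (go to 0, an L position)
n=3: W (go to 0, an L position)
n=4: L (options 2(W), 3(W) are all W)
n=5: W (go to 0, an L position)
n=6: W (go to 4, an L position)
n=7: W (go to 0, an L position)
n=8: L (options 6(W), 7(W) are all W)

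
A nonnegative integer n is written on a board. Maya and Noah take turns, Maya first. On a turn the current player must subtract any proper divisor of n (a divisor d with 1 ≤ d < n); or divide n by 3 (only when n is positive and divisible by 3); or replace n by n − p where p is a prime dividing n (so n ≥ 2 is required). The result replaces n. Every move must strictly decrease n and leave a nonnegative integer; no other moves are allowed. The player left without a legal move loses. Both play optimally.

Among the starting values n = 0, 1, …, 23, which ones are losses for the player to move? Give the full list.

0, 1, 4, 9, 14, 20

Positions with no move are L. A position that does have a move is losing for the player to move precisely when every available move leads to a winning position for the opponent. Fill in the labels:
n=0: no move → L
n=1: no move → L
n=2: W (go to 0, an L position)
n=3: W (go to 0, an L position)
n=4: L (options 2(W), 3(W) are all W)
n=5: W (go to 0, an L position)
n=6: W (go to 4, an L position)
n=7: W (go to 0, an L position)
n=8: W (go to 4, an L position)
n=9: L (options 3(W), 6(W), 8(W) are all W)
n=10: W (go to 9, an L position)
n=11: W (go to 0, an L position)
n=12: W (go to 4, an L position)
n=13: W (go to 0, an L position)
n=14: L (options 7(W), 12(W), 13(W) are all W)
n=15: W (go to 14, an L position)
n=16: W (go to 14, an L position)
n=17: W (go to 0, an L position)
n=18: W (go to 9, an L position)
n=19: W (go to 0, an L position)
n=20: L (options 10(W), 15(W), 16(W), 18(W), 19(W) are all W)
n=21: W (go to 14, an L position)
n=22: W (go to 20, an L position)
n=23: W (go to 0, an L position)
The losing starting values of n are exactly the entries labelled L in this table (6 of them).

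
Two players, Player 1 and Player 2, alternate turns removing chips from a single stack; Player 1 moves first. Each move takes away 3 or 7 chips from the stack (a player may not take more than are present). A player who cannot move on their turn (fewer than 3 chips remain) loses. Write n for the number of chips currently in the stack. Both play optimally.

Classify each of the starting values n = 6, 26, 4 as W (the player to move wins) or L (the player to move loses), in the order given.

Classify positions by backward induction: terminal positions (no move available) are L. From any other position, the mover wins iff some move reaches an L.
n=0: no move → L
n=1: no move → L
n=2: no move → L
n=3: →0(L), so W
n=4: →1(L), so W
n=5: →2(L), so W
n=6: →3(W) only, which is W, so L
n=7: →0(L), so W
n=8: →1(L), so W
n=9: →6(L), so W
n=10: →7(W), 3(W) — all W, so L
n=11: →8(W), 4(W) — all W, so L
n=12: →9(W), 5(W) — all W, so L
n=13: →10(L), so W
n=14: →11(L), so W
n=15: →12(L), so W
n=16: →13(W), 9(W) — all W, so L
n=17: →10(L), so W
n=18: →11(L), so W
n=19: →16(L), so W
n=20: →17(W), 13(W) — all W, so L
n=21: →18(W), 14(W) — all W, so L
n=22: →19(W), 15(W) — all W, so L
n=23: →20(L), so W
n=24: →21(L), so W
n=25: →22(L), so W
n=26: →23(W), 19(W) — all W, so L

6: L, 26: L, 4: W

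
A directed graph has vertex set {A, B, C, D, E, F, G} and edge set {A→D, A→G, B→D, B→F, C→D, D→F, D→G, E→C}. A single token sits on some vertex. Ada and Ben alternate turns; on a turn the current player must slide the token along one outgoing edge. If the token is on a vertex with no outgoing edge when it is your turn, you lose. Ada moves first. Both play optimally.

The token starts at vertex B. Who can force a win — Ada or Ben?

Ada wins.

Compute win/loss labels from the base case upward. A position with no move is L. Any other position is W if it can reach an L in one move, else L.
Every edge goes from a vertex to one that appears earlier in the order F, G, D, A, C, B, E, so processing vertices in that order labels each vertex after all of its successors.
F: no outgoing edge → L
G: no outgoing edge → L
D: can move to G, which is L ⇒ W
A: can move to G, which is L ⇒ W
C: the only move is to D(W), a W ⇒ L
B: can move to F, which is L ⇒ W
E: can move to C, which is L ⇒ W
The starting position B is W: Ada should move to F, handing over an L position.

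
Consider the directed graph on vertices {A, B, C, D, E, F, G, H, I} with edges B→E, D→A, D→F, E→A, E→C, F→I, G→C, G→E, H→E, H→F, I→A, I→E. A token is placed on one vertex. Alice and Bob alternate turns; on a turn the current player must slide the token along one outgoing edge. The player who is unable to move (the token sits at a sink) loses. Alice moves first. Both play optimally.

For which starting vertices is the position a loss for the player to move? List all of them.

A, B, C, F

Compute win/loss labels from the base case upward. A position with no move is L. Any other position is W if it can reach an L in one move, else L.
Every edge goes from a vertex to one that appears earlier in the order A, C, E, I, G, F, H, D, B, so processing vertices in that order labels each vertex after all of its successors.
A: no outgoing edge → L
C: no outgoing edge → L
E: reaches L-position C → W
I: reaches L-position A → W
G: reaches L-position C → W
F: only reaches I(W), which is W → L
H: reaches L-position F → W
D: reaches L-position F → W
B: only reaches E(W), which is W → L
The losing starting vertices are exactly the entries labelled L in this table (4 of them).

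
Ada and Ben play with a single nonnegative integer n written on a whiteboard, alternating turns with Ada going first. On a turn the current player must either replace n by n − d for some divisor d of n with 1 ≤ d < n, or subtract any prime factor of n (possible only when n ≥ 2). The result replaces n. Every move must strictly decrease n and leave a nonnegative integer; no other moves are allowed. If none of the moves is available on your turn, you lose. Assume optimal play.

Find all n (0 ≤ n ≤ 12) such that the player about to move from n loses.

Classify positions by backward induction: terminal positions (no move available) are L. From any other position, the mover wins iff some move reaches an L.
n=0: no move → L
n=1: no move → L
n=2: W (go to 0, an L position)
n=3: W (go to 0, an L position)
n=4: L (options 2(W), 3(W) are all W)
n=5: W (go to 0, an L position)
n=6: W (go to 4, an L position)
n=7: W (go to 0, an L position)
n=8: W (go to 4, an L position)
n=9: L (options 6(W), 8(W) are all W)
n=10: W (go to 9, an L position)
n=11: W (go to 0, an L position)
n=12: W (go to 9, an L position)
Reading off the rows marked L gives the requested list; there are 4 such values of n.

0, 1, 4, 9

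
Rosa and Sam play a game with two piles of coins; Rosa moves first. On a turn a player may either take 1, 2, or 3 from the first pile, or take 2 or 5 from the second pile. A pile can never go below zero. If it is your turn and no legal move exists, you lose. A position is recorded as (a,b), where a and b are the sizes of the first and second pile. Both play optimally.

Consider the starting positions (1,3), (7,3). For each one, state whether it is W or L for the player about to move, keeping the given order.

Label each position W (a win for the player to move) or L (a loss). A position with no legal move is L; any other position is W exactly when some move reaches an L, and L when every move reaches a W.
No move ever increases a pile, so every position that can arise here has a ≤ 7 and b ≤ 3; it is enough to label the cells with 0 ≤ a ≤ 7 and 0 ≤ b ≤ 3.
Every move lowers a or b (never raises either), so fill the grid row by row in increasing a, and left to right within a row: each cell's successors are then already labelled.
      b=0  b=1  b=2  b=3
a=0:    L    L    W    W
a=1:    W    W    L    L
a=2:    W    W    W    W
a=3:    W    W    W    W
a=4:    L    L    W    W
a=5:    W    W    L    L
a=6:    W    W    W    W
a=7:    W    W    W    W
Cells with no legal move (terminal, hence L): (0,0), (0,1).
The remaining L cells, each justified by listing all of its moves:
(1,2): →(0,2)(W), (1,0)(W) — all W, so L
(1,3): →(0,3)(W), (1,1)(W) — all W, so L
(4,0): →(3,0)(W), (2,0)(W), (1,0)(W) — all W, so L
(4,1): →(3,1)(W), (2,1)(W), (1,1)(W) — all W, so L
(5,2): →(4,2)(W), (3,2)(W), (2,2)(W), (5,0)(W) — all W, so L
(5,3): →(4,3)(W), (3,3)(W), (2,3)(W), (5,1)(W) — all W, so L
Every other cell has at least one move into one of the L cells above, so it is W.
(1,3): one of the L cells justified above, so L
(7,3): the move to (5,3) reaches an L cell, so W

(1,3): L, (7,3): W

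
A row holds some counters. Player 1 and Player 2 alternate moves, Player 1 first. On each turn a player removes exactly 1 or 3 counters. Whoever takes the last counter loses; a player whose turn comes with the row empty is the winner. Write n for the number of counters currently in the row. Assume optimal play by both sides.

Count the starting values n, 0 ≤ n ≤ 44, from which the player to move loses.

22

Label each position W (a win for the player to move) or L (a loss). A position with no legal move is W; any other position is W exactly when some move reaches an L, and L when every move reaches a W.
n=0: no move; the opponent has just taken the last counter and therefore loses → W
n=1: the only move is to 0(W), a W ⇒ L
n=2: can move to 1, which is L ⇒ W
n=3: moves to 2(W), 0(W); every one is W ⇒ L
n=4: can move to 3, which is L ⇒ W
n=5: moves to 4(W), 2(W); every one is W ⇒ L
n=6: can move to 5, which is L ⇒ W
n=7: moves to 6(W), 4(W); every one is W ⇒ L
n=8: can move to 7, which is L ⇒ W
n=9: moves to 8(W), 6(W); every one is W ⇒ L
n=10: can move to 9, which is L ⇒ W
n=11: moves to 10(W), 8(W); every one is W ⇒ L
n=12: can move to 11, which is L ⇒ W
n=13: moves to 12(W), 10(W); every one is W ⇒ L
n=14: can move to 13, which is L ⇒ W
n=15: moves to 14(W), 12(W); every one is W ⇒ L
n=16: can move to 15, which is L ⇒ W
n=17: moves to 16(W), 14(W); every one is W ⇒ L
n=18: can move to 17, which is L ⇒ W
n=19: moves to 18(W), 16(W); every one is W ⇒ L
n=20: can move to 19, which is L ⇒ W
n=21: moves to 20(W), 18(W); every one is W ⇒ L
n=22: can move to 21, which is L ⇒ W
n=23: moves to 22(W), 20(W); every one is W ⇒ L
n=24: can move to 23, which is L ⇒ W
n=25: moves to 24(W), 22(W); every one is W ⇒ L
n=26: can move to 25, which is L ⇒ W
n=27: moves to 26(W), 24(W); every one is W ⇒ L
n=28: can move to 27, which is L ⇒ W
n=29: moves to 28(W), 26(W); every one is W ⇒ L
n=30: can move to 29, which is L ⇒ W
n=31: moves to 30(W), 28(W); every one is W ⇒ L
n=32: can move to 31, which is L ⇒ W
n=33: moves to 32(W), 30(W); every one is W ⇒ L
n=34: can move to 33, which is L ⇒ W
n=35: moves to 34(W), 32(W); every one is W ⇒ L
n=36: can move to 35, which is L ⇒ W
n=37: moves to 36(W), 34(W); every one is W ⇒ L
n=38: can move to 37, which is L ⇒ W
n=39: moves to 38(W), 36(W); every one is W ⇒ L
n=40: can move to 39, which is L ⇒ W
n=41: moves to 40(W), 38(W); every one is W ⇒ L
n=42: can move to 41, which is L ⇒ W
n=43: moves to 42(W), 40(W); every one is W ⇒ L
n=44: can move to 43, which is L ⇒ W
L entries with 0 ≤ n ≤ 44: n = 1, 3, 5, 7, 9, 11, 13, 15, 17, 19, 21, 23, 25, 27, 29, 31, 33, 35, 37, 39, 41, 43; that makes 22.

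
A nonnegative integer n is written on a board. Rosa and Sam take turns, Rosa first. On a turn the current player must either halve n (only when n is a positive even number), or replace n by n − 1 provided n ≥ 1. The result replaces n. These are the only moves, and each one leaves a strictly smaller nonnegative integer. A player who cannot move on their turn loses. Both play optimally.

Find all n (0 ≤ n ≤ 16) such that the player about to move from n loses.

Classify positions by backward induction: terminal positions (no move available) are L. From any other position, the mover wins iff some move reaches an L.
n=0: no move → L
n=1: →0(L), so W
n=2: →1(W) only, which is W, so L
n=3: →2(L), so W
n=4: →2(L), so W
n=5: →4(W) only, which is W, so L
n=6: →5(L), so W
n=7: →6(W) only, which is W, so L
n=8: →7(L), so W
n=9: →8(W) only, which is W, so L
n=10: →5(L), so W
n=11: →10(W) only, which is W, so L
n=12: →11(L), so W
n=13: →12(W) only, which is W, so L
n=14: →7(L), so W
n=15: →14(W) only, which is W, so L
n=16: →15(L), so W
The losing starting values of n are exactly the entries labelled L in this table (8 of them).

0, 2, 5, 7, 9, 11, 13, 15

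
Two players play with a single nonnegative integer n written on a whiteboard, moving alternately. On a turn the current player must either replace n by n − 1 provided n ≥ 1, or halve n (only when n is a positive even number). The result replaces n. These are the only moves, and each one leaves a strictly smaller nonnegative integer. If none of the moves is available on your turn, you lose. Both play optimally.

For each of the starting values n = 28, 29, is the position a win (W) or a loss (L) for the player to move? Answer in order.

Label each position W (a win for the player to move) or L (a loss). A position with no legal move is L; any other position is W exactly when some move reaches an L, and L when every move reaches a W.
n=0: no move → L
n=1: can move to 0, which is L ⇒ W
n=2: the only move is to 1(W), a W ⇒ L
n=3: can move to 2, which is L ⇒ W
n=4: can move to 2, which is L ⇒ W
n=5: the only move is to 4(W), a W ⇒ L
n=6: can move to 5, which is L ⇒ W
n=7: the only move is to 6(W), a W ⇒ L
n=8: can move to 7, which is L ⇒ W
n=9: the only move is to 8(W), a W ⇒ L
n=10: can move to 5, which is L ⇒ W
n=11: the only move is to 10(W), a W ⇒ L
n=12: can move to 11, which is L ⇒ W
n=13: the only move is to 12(W), a W ⇒ L
n=14: can move to 7, which is L ⇒ W
n=15: the only move is to 14(W), a W ⇒ L
n=16: can move to 15, which is L ⇒ W
n=17: the only move is to 16(W), a W ⇒ L
n=18: can move to 9, which is L ⇒ W
n=19: the only move is to 18(W), a W ⇒ L
n=20: can move to 19, which is L ⇒ W
n=21: the only move is to 20(W), a W ⇒ L
n=22: can move to 11, which is L ⇒ W
n=23: the only move is to 22(W), a W ⇒ L
n=24: can move to 23, which is L ⇒ W
n=25: the only move is to 24(W), a W ⇒ L
n=26: can move to 13, which is L ⇒ W
n=27: the only move is to 26(W), a W ⇒ L
n=28: can move to 27, which is L ⇒ W
n=29: the only move is to 28(W), a W ⇒ L

28: W, 29: L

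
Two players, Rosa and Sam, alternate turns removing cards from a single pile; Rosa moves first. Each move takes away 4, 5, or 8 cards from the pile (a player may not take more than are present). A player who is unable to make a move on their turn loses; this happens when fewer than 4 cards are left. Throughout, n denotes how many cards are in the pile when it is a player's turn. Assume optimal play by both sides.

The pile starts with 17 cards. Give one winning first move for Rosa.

Classify positions by backward induction: terminal positions (no move available) are L. From any other position, the mover wins iff some move reaches an L.
n=0: no move → L
n=1: no move → L
n=2: no move → L
n=3: no move → L
n=4: reaches L-position 0 → W
n=5: reaches L-position 1 → W
n=6: reaches L-position 2 → W
n=7: reaches L-position 3 → W
n=8: reaches L-position 3 → W
n=9: reaches L-position 1 → W
n=10: reaches L-position 2 → W
n=11: reaches L-position 3 → W
n=12: only reaches 8(W), 7(W), 4(W), all W → L
n=13: only reaches 9(W), 8(W), 5(W), all W → L
n=14: only reaches 10(W), 9(W), 6(W), all W → L
n=15: only reaches 11(W), 10(W), 7(W), all W → L
n=16: reaches L-position 12 → W
n=17: reaches L-position 13 → W
From 17, the L positions reachable in one move are: 13, 12. Any move reaching one of these is winning.

Remove 4, leaving 13.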